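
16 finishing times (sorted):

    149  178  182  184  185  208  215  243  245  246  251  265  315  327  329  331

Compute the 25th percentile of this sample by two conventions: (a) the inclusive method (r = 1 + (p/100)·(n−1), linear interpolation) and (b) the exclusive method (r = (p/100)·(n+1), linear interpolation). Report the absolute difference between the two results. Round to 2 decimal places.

n = 16.
(a) r = 4.75; between ranks 4 (184) and 5 (185): 184.75.
(b) r = 4.25; between ranks 4 (184) and 5 (185): 184.25.
|184.75 − 184.25| = 0.5.

0.50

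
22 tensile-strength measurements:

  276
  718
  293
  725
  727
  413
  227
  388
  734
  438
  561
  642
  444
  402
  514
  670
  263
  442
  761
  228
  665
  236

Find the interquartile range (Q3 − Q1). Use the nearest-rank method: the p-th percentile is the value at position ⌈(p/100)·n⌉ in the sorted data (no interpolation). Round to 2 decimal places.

377.00

Sorted: 227, 228, 236, 263, 276, 293, 388, 402, 413, 438, 442, 444, 514, 561, 642, 665, 670, 718, 725, 727, 734, 761.
n = 22.
P25: rank ⌈25/100·22⌉ = 6 → 293.
P75: rank ⌈75/100·22⌉ = 17 → 670.
Difference: 670 − 293 = 377.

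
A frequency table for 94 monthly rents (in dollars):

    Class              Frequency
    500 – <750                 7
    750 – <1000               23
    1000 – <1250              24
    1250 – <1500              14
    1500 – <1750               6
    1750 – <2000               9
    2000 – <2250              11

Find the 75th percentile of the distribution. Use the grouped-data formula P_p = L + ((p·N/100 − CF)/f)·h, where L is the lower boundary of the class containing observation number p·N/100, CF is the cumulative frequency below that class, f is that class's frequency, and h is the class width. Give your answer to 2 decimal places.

1604.17

N = 94; target position k = 75/100 · 94 = 70.5.
Cumulative frequencies: 7, 30, 54, 68, 74, 83, 94.
Observation 70.5 falls in the class 1500 – <1750.
L = 1500, CF = 68, f = 6, h = 250.
P75 = 1500 + ((70.5 − 68)/6)·250 = 1500 + 104.167 = 1604.17.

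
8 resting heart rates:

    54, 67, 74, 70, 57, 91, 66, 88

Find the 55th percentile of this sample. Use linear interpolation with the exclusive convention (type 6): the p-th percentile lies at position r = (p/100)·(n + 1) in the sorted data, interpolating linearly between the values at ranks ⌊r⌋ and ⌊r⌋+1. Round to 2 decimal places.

69.85

Sorted: 54, 57, 66, 67, 70, 74, 88, 91.
n = 8.
r = (55/100)·(8 + 1) = 4.95.
Rank 4 is 67 and rank 5 is 70.
Interpolate: 67 + 0.95·(70 − 67) = 67 + 0.95·3 = 69.85.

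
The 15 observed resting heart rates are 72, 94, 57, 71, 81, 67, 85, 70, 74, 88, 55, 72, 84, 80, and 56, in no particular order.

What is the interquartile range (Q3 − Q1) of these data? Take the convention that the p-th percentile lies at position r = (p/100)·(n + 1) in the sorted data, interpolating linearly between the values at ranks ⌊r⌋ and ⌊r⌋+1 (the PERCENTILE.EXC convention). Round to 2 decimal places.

17.00

Sorted: 55, 56, 57, 67, 70, 71, 72, 72, 74, 80, 81, 84, 85, 88, 94.
n = 15.
P25: r = 4 (integer) → 67.
P75: r = 12 (integer) → 84.
Difference: 84 − 67 = 17.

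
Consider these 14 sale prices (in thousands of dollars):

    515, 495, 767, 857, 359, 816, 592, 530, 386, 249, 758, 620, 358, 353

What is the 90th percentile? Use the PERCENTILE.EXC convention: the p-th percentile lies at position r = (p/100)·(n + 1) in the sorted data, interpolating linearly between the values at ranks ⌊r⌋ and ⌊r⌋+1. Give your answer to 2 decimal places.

836.50

Sorted: 249, 353, 358, 359, 386, 495, 515, 530, 592, 620, 758, 767, 816, 857.
n = 14.
r = (90/100)·(14 + 1) = 13.5.
Rank 13 is 816 and rank 14 is 857.
Interpolate: 816 + 0.5·(857 − 816) = 816 + 0.5·41 = 836.5.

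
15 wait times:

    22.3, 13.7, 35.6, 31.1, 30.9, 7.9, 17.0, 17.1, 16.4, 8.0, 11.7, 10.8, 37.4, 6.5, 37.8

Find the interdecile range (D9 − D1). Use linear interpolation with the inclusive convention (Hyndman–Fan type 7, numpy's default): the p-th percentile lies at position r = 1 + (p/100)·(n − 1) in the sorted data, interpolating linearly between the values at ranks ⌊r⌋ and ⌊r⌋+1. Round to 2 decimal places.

28.74

Sorted: 6.5, 7.9, 8.0, 10.8, 11.7, 13.7, 16.4, 17.0, 17.1, 22.3, 30.9, 31.1, 35.6, 37.4, 37.8.
n = 15.
P10: r = 2.4; ranks 2–3 are 7.9, 8.0; interpolating gives 7.94.
P90: r = 13.6; ranks 13–14 are 35.6, 37.4; interpolating gives 36.68.
Difference: 36.68 − 7.94 = 28.74.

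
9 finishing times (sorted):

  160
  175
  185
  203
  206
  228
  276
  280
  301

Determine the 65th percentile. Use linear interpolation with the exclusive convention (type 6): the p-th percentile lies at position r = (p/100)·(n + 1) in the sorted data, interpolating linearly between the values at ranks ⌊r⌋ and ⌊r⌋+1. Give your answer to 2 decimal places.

252.00

n = 9.
r = (65/100)·(9 + 1) = 6.5.
Rank 6 is 228 and rank 7 is 276.
Interpolate: 228 + 0.5·(276 − 228) = 228 + 0.5·48 = 252.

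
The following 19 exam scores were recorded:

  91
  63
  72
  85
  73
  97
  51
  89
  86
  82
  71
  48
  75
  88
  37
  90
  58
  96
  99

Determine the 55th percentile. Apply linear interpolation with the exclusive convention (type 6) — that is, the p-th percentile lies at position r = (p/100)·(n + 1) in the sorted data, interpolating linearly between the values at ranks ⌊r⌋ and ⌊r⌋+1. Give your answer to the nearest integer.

85

Sorted: 37, 48, 51, 58, 63, 71, 72, 73, 75, 82, 85, 86, 88, 89, 90, 91, 96, 97, 99.
n = 19.
r = (55/100)·(19 + 1) = 11.
r is an integer, so P55 is the value at rank 11: 85.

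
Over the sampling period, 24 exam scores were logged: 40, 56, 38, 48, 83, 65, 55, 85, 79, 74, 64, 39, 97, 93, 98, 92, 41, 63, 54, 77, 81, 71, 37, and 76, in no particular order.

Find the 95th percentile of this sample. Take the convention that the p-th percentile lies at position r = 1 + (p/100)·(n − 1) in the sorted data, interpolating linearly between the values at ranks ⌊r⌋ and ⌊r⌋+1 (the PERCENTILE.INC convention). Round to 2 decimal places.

Sorted: 37, 38, 39, 40, 41, 48, 54, 55, 56, 63, 64, 65, 71, 74, 76, 77, 79, 81, 83, 85, 92, 93, 97, 98.
n = 24.
r = 1 + (95/100)·(24 − 1) = 1 + 21.85 = 22.85.
Rank 22 is 93 and rank 23 is 97.
Interpolate: 93 + 0.85·(97 − 93) = 93 + 0.85·4 = 96.4.

96.40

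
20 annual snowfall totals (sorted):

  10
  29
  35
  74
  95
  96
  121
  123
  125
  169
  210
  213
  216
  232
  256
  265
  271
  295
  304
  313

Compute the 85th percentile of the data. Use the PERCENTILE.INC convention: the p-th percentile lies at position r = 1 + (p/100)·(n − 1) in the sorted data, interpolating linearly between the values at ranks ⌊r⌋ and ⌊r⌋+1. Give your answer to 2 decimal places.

n = 20.
r = 1 + (85/100)·(20 − 1) = 1 + 16.15 = 17.15.
Rank 17 is 271 and rank 18 is 295.
Interpolate: 271 + 0.15·(295 − 271) = 271 + 0.15·24 = 274.6.

274.60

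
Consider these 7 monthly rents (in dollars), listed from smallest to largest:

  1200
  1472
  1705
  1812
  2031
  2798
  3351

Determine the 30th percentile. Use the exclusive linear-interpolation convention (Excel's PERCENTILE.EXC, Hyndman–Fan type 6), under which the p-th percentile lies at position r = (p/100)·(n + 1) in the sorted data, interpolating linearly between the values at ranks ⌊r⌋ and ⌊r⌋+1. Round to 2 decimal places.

1565.20

n = 7.
r = (30/100)·(7 + 1) = 2.4.
Rank 2 is 1472 and rank 3 is 1705.
Interpolate: 1472 + 0.4·(1705 − 1472) = 1472 + 0.4·233 = 1565.2.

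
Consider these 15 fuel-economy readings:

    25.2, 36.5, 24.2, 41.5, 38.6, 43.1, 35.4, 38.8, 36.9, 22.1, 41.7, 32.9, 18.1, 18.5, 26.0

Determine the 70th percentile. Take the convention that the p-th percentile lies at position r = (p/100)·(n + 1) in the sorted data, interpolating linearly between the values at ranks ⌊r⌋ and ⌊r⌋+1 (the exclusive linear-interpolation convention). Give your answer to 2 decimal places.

38.64

Sorted: 18.1, 18.5, 22.1, 24.2, 25.2, 26.0, 32.9, 35.4, 36.5, 36.9, 38.6, 38.8, 41.5, 41.7, 43.1.
n = 15.
r = (70/100)·(15 + 1) = 11.2.
Rank 11 is 38.6 and rank 12 is 38.8.
Interpolate: 38.6 + 0.2·(38.8 − 38.6) = 38.6 + 0.2·0.2 = 38.64.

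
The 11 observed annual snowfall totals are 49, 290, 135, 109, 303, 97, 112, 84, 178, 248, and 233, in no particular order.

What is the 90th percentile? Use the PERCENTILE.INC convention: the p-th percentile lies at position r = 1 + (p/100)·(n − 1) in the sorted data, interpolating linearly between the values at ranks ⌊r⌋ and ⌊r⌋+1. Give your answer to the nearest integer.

290

Sorted: 49, 84, 97, 109, 112, 135, 178, 233, 248, 290, 303.
n = 11.
r = 1 + (90/100)·(11 − 1) = 1 + 9 = 10.
r is an integer, so P90 is the value at rank 10: 290.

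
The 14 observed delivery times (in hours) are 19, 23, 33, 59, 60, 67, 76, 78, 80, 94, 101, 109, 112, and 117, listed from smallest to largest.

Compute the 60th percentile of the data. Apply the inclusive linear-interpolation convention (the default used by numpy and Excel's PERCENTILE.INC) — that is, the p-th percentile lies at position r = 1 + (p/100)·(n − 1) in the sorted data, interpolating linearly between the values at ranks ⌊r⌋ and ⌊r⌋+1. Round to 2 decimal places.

79.60

n = 14.
r = 1 + (60/100)·(14 − 1) = 1 + 7.8 = 8.8.
Rank 8 is 78 and rank 9 is 80.
Interpolate: 78 + 0.8·(80 − 78) = 78 + 0.8·2 = 79.6.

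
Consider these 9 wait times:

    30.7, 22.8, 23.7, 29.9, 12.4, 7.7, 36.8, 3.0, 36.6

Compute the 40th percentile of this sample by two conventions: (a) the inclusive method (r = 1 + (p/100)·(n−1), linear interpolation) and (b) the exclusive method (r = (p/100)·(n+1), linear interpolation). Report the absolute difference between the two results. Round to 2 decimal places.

0.18

Sorted: 3.0, 7.7, 12.4, 22.8, 23.7, 29.9, 30.7, 36.6, 36.8.
n = 9.
(a) r = 4.2; between ranks 4 (22.8) and 5 (23.7): 22.98.
(b) r = 4 → value at rank 4 = 22.8.
|22.98 − 22.8| = 0.18.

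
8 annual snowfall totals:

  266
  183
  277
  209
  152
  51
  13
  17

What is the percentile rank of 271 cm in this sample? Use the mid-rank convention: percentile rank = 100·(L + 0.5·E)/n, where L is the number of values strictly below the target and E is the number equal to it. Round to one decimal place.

87.5

Sorted: 13, 17, 51, 152, 183, 209, 266, 277.
Count below 271: L = 7; count equal: E = 0; n = 8.
Percentile rank = 100·(7 + 0.5·0)/8 = 100·7/8 = 87.5.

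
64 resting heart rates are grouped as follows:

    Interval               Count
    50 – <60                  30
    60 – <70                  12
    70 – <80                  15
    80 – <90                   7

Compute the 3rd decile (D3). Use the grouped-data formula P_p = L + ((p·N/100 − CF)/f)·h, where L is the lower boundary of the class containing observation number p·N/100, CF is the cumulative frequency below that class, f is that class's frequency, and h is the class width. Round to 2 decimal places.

56.40

N = 64; target position k = 30/100 · 64 = 19.2.
Cumulative frequencies: 30, 42, 57, 64.
Observation 19.2 falls in the class 50 – <60.
L = 50, CF = 0, f = 30, h = 10.
P30 = 50 + ((19.2 − 0)/30)·10 = 50 + 6.4 = 56.4.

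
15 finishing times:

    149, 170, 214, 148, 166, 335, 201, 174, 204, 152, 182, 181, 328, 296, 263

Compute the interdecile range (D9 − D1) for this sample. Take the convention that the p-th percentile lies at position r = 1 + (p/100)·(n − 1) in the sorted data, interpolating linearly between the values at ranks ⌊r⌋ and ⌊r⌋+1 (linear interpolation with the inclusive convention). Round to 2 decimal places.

Sorted: 148, 149, 152, 166, 170, 174, 181, 182, 201, 204, 214, 263, 296, 328, 335.
n = 15.
P10: r = 2.4; ranks 2–3 are 149, 152; interpolating gives 150.2.
P90: r = 13.6; ranks 13–14 are 296, 328; interpolating gives 315.2.
Difference: 315.2 − 150.2 = 165.

165.00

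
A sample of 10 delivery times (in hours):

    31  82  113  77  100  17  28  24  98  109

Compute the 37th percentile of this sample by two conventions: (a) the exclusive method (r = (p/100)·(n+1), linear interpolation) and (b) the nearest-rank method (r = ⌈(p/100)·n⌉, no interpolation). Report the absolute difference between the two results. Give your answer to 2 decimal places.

3.22

Sorted: 17, 24, 28, 31, 77, 82, 98, 100, 109, 113.
n = 10.
(a) r = 4.07; between ranks 4 (31) and 5 (77): 34.22.
(b) the nearest-rank method: rank 4 → 31.
|34.22 − 31| = 3.22.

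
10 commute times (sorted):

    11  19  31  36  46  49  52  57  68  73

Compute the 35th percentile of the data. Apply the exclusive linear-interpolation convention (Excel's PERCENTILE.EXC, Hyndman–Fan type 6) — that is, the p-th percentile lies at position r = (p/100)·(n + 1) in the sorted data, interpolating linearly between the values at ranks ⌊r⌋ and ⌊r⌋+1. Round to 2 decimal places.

35.25

n = 10.
r = (35/100)·(10 + 1) = 3.85.
Rank 3 is 31 and rank 4 is 36.
Interpolate: 31 + 0.85·(36 − 31) = 31 + 0.85·5 = 35.25.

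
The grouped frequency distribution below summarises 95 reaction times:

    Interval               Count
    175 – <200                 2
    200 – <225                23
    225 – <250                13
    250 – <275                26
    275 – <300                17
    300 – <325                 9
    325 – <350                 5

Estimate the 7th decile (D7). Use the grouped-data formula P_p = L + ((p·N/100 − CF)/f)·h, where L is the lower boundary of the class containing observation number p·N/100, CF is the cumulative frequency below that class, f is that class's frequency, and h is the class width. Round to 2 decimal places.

N = 95; target position k = 70/100 · 95 = 66.5.
Cumulative frequencies: 2, 25, 38, 64, 81, 90, 95.
Observation 66.5 falls in the class 275 – <300.
L = 275, CF = 64, f = 17, h = 25.
P70 = 275 + ((66.5 − 64)/17)·25 = 275 + 3.67647 = 278.676.

278.68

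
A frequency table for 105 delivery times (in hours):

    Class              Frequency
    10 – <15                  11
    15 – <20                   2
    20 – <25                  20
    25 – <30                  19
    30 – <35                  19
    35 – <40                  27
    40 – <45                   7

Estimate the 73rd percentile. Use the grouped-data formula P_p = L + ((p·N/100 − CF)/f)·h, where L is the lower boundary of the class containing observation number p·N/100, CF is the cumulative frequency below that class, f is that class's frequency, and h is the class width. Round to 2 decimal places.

36.05

N = 105; target position k = 73/100 · 105 = 76.65.
Cumulative frequencies: 11, 13, 33, 52, 71, 98, 105.
Observation 76.65 falls in the class 35 – <40.
L = 35, CF = 71, f = 27, h = 5.
P73 = 35 + ((76.65 − 71)/27)·5 = 35 + 1.0463 = 36.0463.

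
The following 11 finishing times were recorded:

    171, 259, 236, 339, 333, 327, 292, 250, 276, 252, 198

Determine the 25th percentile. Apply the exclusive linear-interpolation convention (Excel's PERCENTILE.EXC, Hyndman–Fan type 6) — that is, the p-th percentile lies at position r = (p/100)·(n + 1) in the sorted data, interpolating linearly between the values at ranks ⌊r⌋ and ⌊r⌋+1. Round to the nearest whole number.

236

Sorted: 171, 198, 236, 250, 252, 259, 276, 292, 327, 333, 339.
n = 11.
r = (25/100)·(11 + 1) = 3.
r is an integer, so P25 is the value at rank 3: 236.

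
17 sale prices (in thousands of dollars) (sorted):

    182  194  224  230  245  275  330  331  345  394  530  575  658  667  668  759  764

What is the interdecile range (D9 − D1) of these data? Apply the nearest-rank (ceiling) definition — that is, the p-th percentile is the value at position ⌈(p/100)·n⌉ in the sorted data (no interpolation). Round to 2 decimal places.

n = 17.
P10: rank ⌈10/100·17⌉ = 2 → 194.
P90: rank ⌈90/100·17⌉ = 16 → 759.
Difference: 759 − 194 = 565.

565.00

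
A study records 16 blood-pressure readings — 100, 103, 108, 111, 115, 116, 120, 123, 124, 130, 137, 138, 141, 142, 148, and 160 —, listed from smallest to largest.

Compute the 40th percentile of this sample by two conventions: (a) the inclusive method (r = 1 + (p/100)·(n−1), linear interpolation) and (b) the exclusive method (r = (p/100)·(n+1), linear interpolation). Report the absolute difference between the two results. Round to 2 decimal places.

0.80

n = 16.
(a) r = 7 → value at rank 7 = 120.
(b) r = 6.8; between ranks 6 (116) and 7 (120): 119.2.
|120 − 119.2| = 0.8.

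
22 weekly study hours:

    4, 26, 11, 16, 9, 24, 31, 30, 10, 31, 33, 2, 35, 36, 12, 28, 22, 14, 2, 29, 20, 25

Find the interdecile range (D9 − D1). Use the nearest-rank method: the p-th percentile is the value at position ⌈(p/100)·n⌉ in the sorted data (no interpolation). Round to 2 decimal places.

Sorted: 2, 2, 4, 9, 10, 11, 12, 14, 16, 20, 22, 24, 25, 26, 28, 29, 30, 31, 31, 33, 35, 36.
n = 22.
P10: rank ⌈10/100·22⌉ = 3 → 4.
P90: rank ⌈90/100·22⌉ = 20 → 33.
Difference: 33 − 4 = 29.

29.00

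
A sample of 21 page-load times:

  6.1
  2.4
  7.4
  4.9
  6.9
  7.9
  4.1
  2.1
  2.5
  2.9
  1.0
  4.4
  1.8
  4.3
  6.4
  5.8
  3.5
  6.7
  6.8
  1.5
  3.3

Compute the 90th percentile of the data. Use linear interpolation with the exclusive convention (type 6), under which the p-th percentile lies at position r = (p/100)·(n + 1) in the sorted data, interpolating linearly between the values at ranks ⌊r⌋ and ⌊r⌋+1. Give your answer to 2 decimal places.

Sorted: 1.0, 1.5, 1.8, 2.1, 2.4, 2.5, 2.9, 3.3, 3.5, 4.1, 4.3, 4.4, 4.9, 5.8, 6.1, 6.4, 6.7, 6.8, 6.9, 7.4, 7.9.
n = 21.
r = (90/100)·(21 + 1) = 19.8.
Rank 19 is 6.9 and rank 20 is 7.4.
Interpolate: 6.9 + 0.8·(7.4 − 6.9) = 6.9 + 0.8·0.5 = 7.3.

7.30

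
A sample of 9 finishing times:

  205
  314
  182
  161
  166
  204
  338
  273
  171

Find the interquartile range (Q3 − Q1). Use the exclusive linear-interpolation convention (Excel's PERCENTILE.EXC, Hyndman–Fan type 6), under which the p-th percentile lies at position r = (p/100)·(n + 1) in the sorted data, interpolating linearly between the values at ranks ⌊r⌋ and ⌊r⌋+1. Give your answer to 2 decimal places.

125.00

Sorted: 161, 166, 171, 182, 204, 205, 273, 314, 338.
n = 9.
P25: r = 2.5; ranks 2–3 are 166, 171; interpolating gives 168.5.
P75: r = 7.5; ranks 7–8 are 273, 314; interpolating gives 293.5.
Difference: 293.5 − 168.5 = 125.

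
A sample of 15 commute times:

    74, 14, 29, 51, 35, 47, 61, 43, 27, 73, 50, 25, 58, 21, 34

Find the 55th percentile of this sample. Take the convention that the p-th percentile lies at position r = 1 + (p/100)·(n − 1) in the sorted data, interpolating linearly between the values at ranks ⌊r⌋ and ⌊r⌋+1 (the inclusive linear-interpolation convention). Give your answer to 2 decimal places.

Sorted: 14, 21, 25, 27, 29, 34, 35, 43, 47, 50, 51, 58, 61, 73, 74.
n = 15.
r = 1 + (55/100)·(15 − 1) = 1 + 7.7 = 8.7.
Rank 8 is 43 and rank 9 is 47.
Interpolate: 43 + 0.7·(47 − 43) = 43 + 0.7·4 = 45.8.

45.80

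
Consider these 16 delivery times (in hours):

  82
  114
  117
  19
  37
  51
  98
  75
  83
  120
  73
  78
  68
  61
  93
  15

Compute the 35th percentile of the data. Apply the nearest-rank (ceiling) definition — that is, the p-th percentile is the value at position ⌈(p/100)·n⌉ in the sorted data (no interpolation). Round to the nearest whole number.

Sorted: 15, 19, 37, 51, 61, 68, 73, 75, 78, 82, 83, 93, 98, 114, 117, 120.
n = 16.
Position = ⌈35/100 · 16⌉ = ⌈5.6⌉ = 6.
The value at rank 6 is 68.

68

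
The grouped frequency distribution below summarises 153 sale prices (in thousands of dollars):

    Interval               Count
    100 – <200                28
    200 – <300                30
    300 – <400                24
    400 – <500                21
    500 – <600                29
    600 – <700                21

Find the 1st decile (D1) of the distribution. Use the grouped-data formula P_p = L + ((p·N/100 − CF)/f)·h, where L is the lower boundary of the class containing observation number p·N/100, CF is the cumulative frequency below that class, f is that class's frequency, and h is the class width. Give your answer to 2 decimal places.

154.64

N = 153; target position k = 10/100 · 153 = 15.3.
Cumulative frequencies: 28, 58, 82, 103, 132, 153.
Observation 15.3 falls in the class 100 – <200.
L = 100, CF = 0, f = 28, h = 100.
P10 = 100 + ((15.3 − 0)/28)·100 = 100 + 54.6429 = 154.643.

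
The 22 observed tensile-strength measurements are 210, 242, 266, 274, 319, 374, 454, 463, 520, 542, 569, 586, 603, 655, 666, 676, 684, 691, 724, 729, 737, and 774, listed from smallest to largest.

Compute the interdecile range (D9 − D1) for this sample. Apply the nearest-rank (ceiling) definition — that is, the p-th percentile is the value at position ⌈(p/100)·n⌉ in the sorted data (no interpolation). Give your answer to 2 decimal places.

463.00

n = 22.
P10: rank ⌈10/100·22⌉ = 3 → 266.
P90: rank ⌈90/100·22⌉ = 20 → 729.
Difference: 729 − 266 = 463.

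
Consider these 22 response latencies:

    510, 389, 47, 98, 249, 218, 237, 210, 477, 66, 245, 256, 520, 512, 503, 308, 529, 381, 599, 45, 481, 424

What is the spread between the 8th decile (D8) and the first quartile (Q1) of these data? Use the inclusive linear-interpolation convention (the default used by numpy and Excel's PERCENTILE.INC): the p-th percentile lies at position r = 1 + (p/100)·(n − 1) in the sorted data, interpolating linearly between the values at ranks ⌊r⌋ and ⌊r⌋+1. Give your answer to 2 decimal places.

Sorted: 45, 47, 66, 98, 210, 218, 237, 245, 249, 256, 308, 381, 389, 424, 477, 481, 503, 510, 512, 520, 529, 599.
n = 22.
P25: r = 6.25; ranks 6–7 are 218, 237; interpolating gives 222.75.
P80: r = 17.8; ranks 17–18 are 503, 510; interpolating gives 508.6.
Difference: 508.6 − 222.75 = 285.85.

285.85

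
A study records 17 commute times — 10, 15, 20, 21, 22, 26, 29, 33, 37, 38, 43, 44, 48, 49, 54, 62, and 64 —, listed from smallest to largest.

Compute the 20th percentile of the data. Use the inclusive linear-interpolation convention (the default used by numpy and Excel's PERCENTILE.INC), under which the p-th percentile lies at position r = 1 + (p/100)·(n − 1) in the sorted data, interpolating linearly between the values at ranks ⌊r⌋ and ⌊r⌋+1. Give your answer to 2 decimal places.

21.20

n = 17.
r = 1 + (20/100)·(17 − 1) = 1 + 3.2 = 4.2.
Rank 4 is 21 and rank 5 is 22.
Interpolate: 21 + 0.2·(22 − 21) = 21 + 0.2·1 = 21.2.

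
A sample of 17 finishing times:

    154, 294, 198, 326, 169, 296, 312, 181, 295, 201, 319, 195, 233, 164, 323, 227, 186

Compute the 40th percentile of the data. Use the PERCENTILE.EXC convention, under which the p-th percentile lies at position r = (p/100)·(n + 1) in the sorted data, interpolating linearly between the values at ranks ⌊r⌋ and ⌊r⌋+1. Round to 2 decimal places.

Sorted: 154, 164, 169, 181, 186, 195, 198, 201, 227, 233, 294, 295, 296, 312, 319, 323, 326.
n = 17.
r = (40/100)·(17 + 1) = 7.2.
Rank 7 is 198 and rank 8 is 201.
Interpolate: 198 + 0.2·(201 − 198) = 198 + 0.2·3 = 198.6.

198.60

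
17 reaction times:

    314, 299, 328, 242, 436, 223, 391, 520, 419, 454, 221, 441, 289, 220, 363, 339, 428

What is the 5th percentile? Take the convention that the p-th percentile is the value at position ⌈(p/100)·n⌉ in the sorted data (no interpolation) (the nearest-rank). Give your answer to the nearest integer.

220

Sorted: 220, 221, 223, 242, 289, 299, 314, 328, 339, 363, 391, 419, 428, 436, 441, 454, 520.
n = 17.
Position = ⌈5/100 · 17⌉ = ⌈0.85⌉ = 1.
The value at rank 1 is 220.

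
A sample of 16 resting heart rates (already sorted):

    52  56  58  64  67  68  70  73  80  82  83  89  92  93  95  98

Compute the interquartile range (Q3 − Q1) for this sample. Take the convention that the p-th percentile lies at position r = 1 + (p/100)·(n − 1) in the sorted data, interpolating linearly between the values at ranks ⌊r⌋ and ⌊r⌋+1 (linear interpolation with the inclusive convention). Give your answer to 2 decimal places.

n = 16.
P25: r = 4.75; ranks 4–5 are 64, 67; interpolating gives 66.25.
P75: r = 12.25; ranks 12–13 are 89, 92; interpolating gives 89.75.
Difference: 89.75 − 66.25 = 23.5.

23.50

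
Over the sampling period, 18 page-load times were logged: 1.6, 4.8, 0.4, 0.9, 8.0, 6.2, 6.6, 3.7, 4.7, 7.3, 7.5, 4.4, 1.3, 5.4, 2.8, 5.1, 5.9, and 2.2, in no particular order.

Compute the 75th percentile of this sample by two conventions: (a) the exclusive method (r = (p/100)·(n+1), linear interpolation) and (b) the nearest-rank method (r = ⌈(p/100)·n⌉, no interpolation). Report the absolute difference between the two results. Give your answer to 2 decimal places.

Sorted: 0.4, 0.9, 1.3, 1.6, 2.2, 2.8, 3.7, 4.4, 4.7, 4.8, 5.1, 5.4, 5.9, 6.2, 6.6, 7.3, 7.5, 8.0.
n = 18.
(a) r = 14.25; between ranks 14 (6.2) and 15 (6.6): 6.3.
(b) the nearest-rank method: rank 14 → 6.2.
|6.3 − 6.2| = 0.1.

0.10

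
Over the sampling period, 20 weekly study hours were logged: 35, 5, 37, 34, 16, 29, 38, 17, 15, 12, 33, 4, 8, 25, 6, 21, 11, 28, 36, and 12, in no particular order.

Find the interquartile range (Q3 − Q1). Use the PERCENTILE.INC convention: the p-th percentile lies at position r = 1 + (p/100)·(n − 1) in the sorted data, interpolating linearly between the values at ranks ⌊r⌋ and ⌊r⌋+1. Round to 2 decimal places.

Sorted: 4, 5, 6, 8, 11, 12, 12, 15, 16, 17, 21, 25, 28, 29, 33, 34, 35, 36, 37, 38.
n = 20.
P25: r = 5.75; ranks 5–6 are 11, 12; interpolating gives 11.75.
P75: r = 15.25; ranks 15–16 are 33, 34; interpolating gives 33.25.
Difference: 33.25 − 11.75 = 21.5.

21.50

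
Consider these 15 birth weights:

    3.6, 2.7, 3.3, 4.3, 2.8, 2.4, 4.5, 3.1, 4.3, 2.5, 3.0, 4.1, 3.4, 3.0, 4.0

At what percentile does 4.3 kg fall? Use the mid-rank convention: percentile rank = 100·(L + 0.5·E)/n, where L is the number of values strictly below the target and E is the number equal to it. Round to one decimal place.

Sorted: 2.4, 2.5, 2.7, 2.8, 3.0, 3.0, 3.1, 3.3, 3.4, 3.6, 4.0, 4.1, 4.3, 4.3, 4.5.
Count below 4.3: L = 12; count equal: E = 2; n = 15.
Percentile rank = 100·(12 + 0.5·2)/15 = 100·13/15 = 86.67.

86.7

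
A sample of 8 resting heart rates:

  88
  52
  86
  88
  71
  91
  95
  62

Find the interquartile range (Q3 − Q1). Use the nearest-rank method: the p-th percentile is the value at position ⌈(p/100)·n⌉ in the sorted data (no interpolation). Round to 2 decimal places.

Sorted: 52, 62, 71, 86, 88, 88, 91, 95.
n = 8.
P25: rank ⌈25/100·8⌉ = 2 → 62.
P75: rank ⌈75/100·8⌉ = 6 → 88.
Difference: 88 − 62 = 26.

26.00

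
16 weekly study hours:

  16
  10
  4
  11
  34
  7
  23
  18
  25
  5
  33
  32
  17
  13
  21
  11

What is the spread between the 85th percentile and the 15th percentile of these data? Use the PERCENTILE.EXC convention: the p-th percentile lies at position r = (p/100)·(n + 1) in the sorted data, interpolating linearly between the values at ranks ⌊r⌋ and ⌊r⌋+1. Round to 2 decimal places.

26.35

Sorted: 4, 5, 7, 10, 11, 11, 13, 16, 17, 18, 21, 23, 25, 32, 33, 34.
n = 16.
P15: r = 2.55; ranks 2–3 are 5, 7; interpolating gives 6.1.
P85: r = 14.45; ranks 14–15 are 32, 33; interpolating gives 32.45.
Difference: 32.45 − 6.1 = 26.35.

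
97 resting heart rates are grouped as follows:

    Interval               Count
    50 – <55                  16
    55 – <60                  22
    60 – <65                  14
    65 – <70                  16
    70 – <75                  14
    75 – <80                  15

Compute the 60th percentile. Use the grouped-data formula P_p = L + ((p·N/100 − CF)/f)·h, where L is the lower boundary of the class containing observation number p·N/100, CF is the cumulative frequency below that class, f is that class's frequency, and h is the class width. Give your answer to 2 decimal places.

66.94

N = 97; target position k = 60/100 · 97 = 58.2.
Cumulative frequencies: 16, 38, 52, 68, 82, 97.
Observation 58.2 falls in the class 65 – <70.
L = 65, CF = 52, f = 16, h = 5.
P60 = 65 + ((58.2 − 52)/16)·5 = 65 + 1.9375 = 66.9375.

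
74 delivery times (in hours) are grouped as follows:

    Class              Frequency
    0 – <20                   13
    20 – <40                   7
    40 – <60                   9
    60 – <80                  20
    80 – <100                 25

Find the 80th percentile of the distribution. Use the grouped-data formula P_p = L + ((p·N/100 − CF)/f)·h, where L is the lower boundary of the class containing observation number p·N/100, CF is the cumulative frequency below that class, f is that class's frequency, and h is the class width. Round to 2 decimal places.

N = 74; target position k = 80/100 · 74 = 59.2.
Cumulative frequencies: 13, 20, 29, 49, 74.
Observation 59.2 falls in the class 80 – <100.
L = 80, CF = 49, f = 25, h = 20.
P80 = 80 + ((59.2 − 49)/25)·20 = 80 + 8.16 = 88.16.

88.16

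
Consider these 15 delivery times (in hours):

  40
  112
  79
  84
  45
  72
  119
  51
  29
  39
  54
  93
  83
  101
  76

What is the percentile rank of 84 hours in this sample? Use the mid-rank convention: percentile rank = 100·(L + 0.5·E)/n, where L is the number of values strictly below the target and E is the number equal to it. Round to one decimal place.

Sorted: 29, 39, 40, 45, 51, 54, 72, 76, 79, 83, 84, 93, 101, 112, 119.
Count below 84: L = 10; count equal: E = 1; n = 15.
Percentile rank = 100·(10 + 0.5·1)/15 = 100·10.5/15 = 70.

70.0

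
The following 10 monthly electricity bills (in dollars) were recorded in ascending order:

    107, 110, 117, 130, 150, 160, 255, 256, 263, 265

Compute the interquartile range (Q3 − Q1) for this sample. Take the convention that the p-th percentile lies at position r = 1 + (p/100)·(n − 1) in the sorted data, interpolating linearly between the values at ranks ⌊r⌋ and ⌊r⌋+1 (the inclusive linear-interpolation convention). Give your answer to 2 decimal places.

n = 10.
P25: r = 3.25; ranks 3–4 are 117, 130; interpolating gives 120.25.
P75: r = 7.75; ranks 7–8 are 255, 256; interpolating gives 255.75.
Difference: 255.75 − 120.25 = 135.5.

135.50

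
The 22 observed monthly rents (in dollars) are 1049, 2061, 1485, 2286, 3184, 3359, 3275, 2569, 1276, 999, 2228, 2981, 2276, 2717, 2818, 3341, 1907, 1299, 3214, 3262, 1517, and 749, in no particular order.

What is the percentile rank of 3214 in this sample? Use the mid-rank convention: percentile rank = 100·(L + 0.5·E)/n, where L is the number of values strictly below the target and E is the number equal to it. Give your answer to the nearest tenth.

79.5

Sorted: 749, 999, 1049, 1276, 1299, 1485, 1517, 1907, 2061, 2228, 2276, 2286, 2569, 2717, 2818, 2981, 3184, 3214, 3262, 3275, 3341, 3359.
Count below 3214: L = 17; count equal: E = 1; n = 22.
Percentile rank = 100·(17 + 0.5·1)/22 = 100·17.5/22 = 79.55.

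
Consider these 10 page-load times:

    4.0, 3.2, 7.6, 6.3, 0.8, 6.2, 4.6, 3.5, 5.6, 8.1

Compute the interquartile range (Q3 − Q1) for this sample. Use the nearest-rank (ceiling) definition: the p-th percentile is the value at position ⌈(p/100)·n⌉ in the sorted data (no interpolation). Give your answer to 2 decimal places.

Sorted: 0.8, 3.2, 3.5, 4.0, 4.6, 5.6, 6.2, 6.3, 7.6, 8.1.
n = 10.
P25: rank ⌈25/100·10⌉ = 3 → 3.5.
P75: rank ⌈75/100·10⌉ = 8 → 6.3.
Difference: 6.3 − 3.5 = 2.8.

2.80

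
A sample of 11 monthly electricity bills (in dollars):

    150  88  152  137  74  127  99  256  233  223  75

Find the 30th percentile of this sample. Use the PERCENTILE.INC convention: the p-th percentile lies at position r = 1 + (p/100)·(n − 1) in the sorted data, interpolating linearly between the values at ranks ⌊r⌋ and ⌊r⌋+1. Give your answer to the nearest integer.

99

Sorted: 74, 75, 88, 99, 127, 137, 150, 152, 223, 233, 256.
n = 11.
r = 1 + (30/100)·(11 − 1) = 1 + 3 = 4.
r is an integer, so P30 is the value at rank 4: 99.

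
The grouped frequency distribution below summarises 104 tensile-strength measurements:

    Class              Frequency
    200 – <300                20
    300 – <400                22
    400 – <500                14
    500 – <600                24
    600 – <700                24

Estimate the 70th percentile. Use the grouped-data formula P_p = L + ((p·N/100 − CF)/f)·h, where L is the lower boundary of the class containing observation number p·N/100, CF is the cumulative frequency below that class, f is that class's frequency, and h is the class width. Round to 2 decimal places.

N = 104; target position k = 70/100 · 104 = 72.8.
Cumulative frequencies: 20, 42, 56, 80, 104.
Observation 72.8 falls in the class 500 – <600.
L = 500, CF = 56, f = 24, h = 100.
P70 = 500 + ((72.8 − 56)/24)·100 = 500 + 70 = 570.

570.00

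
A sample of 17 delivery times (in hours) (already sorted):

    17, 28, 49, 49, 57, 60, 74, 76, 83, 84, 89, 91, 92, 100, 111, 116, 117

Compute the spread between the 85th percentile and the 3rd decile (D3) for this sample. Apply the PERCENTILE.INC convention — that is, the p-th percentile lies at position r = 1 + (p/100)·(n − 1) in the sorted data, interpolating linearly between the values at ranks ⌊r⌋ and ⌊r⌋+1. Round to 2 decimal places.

47.20

n = 17.
P30: r = 5.8; ranks 5–6 are 57, 60; interpolating gives 59.4.
P85: r = 14.6; ranks 14–15 are 100, 111; interpolating gives 106.6.
Difference: 106.6 − 59.4 = 47.2.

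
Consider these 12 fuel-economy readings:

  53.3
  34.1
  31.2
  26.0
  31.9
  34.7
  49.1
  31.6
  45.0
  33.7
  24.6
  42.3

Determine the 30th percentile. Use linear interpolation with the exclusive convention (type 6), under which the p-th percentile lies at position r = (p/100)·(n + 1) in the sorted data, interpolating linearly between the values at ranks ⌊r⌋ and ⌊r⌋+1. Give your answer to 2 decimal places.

Sorted: 24.6, 26.0, 31.2, 31.6, 31.9, 33.7, 34.1, 34.7, 42.3, 45.0, 49.1, 53.3.
n = 12.
r = (30/100)·(12 + 1) = 3.9.
Rank 3 is 31.2 and rank 4 is 31.6.
Interpolate: 31.2 + 0.9·(31.6 − 31.2) = 31.2 + 0.9·0.4 = 31.56.

31.56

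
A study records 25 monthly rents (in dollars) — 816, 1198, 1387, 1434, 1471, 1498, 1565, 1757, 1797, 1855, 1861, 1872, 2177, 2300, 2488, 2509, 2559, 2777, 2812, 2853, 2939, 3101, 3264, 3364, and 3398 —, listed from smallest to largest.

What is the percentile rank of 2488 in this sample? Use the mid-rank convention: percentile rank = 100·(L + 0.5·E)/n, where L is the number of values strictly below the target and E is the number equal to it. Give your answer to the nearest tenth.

58.0

Count below 2488: L = 14; count equal: E = 1; n = 25.
Percentile rank = 100·(14 + 0.5·1)/25 = 100·14.5/25 = 58.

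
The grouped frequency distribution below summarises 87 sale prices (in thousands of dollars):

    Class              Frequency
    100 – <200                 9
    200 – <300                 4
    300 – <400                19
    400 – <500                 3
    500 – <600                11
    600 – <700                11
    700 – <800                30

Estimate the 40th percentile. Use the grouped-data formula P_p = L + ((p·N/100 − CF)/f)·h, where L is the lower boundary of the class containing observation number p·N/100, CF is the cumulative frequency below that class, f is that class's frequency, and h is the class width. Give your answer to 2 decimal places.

493.33

N = 87; target position k = 40/100 · 87 = 34.8.
Cumulative frequencies: 9, 13, 32, 35, 46, 57, 87.
Observation 34.8 falls in the class 400 – <500.
L = 400, CF = 32, f = 3, h = 100.
P40 = 400 + ((34.8 − 32)/3)·100 = 400 + 93.3333 = 493.333.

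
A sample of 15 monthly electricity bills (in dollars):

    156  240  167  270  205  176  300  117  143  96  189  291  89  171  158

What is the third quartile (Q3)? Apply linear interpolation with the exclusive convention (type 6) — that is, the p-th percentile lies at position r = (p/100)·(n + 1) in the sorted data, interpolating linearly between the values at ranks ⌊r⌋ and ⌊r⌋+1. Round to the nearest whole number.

240

Sorted: 89, 96, 117, 143, 156, 158, 167, 171, 176, 189, 205, 240, 270, 291, 300.
n = 15.
r = (75/100)·(15 + 1) = 12.
r is an integer, so P75 is the value at rank 12: 240.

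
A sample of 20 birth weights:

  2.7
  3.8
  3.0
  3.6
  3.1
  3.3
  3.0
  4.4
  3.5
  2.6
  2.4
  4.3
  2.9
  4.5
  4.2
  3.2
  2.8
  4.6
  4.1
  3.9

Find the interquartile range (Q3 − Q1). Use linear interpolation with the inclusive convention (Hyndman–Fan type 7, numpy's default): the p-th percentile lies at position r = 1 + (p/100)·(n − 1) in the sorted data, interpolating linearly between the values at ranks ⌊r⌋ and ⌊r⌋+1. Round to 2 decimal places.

Sorted: 2.4, 2.6, 2.7, 2.8, 2.9, 3.0, 3.0, 3.1, 3.2, 3.3, 3.5, 3.6, 3.8, 3.9, 4.1, 4.2, 4.3, 4.4, 4.5, 4.6.
n = 20.
P25: r = 5.75; ranks 5–6 are 2.9, 3.0; interpolating gives 2.975.
P75: r = 15.25; ranks 15–16 are 4.1, 4.2; interpolating gives 4.125.
Difference: 4.125 − 2.975 = 1.15.

1.15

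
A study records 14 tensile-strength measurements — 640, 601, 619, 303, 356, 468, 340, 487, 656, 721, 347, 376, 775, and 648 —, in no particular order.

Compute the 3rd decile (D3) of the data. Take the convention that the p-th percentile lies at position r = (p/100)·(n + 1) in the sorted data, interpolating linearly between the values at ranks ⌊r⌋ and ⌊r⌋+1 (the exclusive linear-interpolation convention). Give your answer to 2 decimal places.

366.00

Sorted: 303, 340, 347, 356, 376, 468, 487, 601, 619, 640, 648, 656, 721, 775.
n = 14.
r = (30/100)·(14 + 1) = 4.5.
Rank 4 is 356 and rank 5 is 376.
Interpolate: 356 + 0.5·(376 − 356) = 356 + 0.5·20 = 366.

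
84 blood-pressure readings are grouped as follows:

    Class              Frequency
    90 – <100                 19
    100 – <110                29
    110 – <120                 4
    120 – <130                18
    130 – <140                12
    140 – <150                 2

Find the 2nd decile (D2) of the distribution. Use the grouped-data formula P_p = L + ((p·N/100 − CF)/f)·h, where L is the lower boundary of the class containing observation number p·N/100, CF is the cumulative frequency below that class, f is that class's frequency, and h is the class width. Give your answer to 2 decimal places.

98.84

N = 84; target position k = 20/100 · 84 = 16.8.
Cumulative frequencies: 19, 48, 52, 70, 82, 84.
Observation 16.8 falls in the class 90 – <100.
L = 90, CF = 0, f = 19, h = 10.
P20 = 90 + ((16.8 − 0)/19)·10 = 90 + 8.84211 = 98.8421.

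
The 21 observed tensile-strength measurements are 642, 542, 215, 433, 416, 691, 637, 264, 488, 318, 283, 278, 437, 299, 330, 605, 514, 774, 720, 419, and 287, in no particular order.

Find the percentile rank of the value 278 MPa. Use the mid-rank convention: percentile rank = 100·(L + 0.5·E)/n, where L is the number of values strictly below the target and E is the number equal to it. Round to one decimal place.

11.9

Sorted: 215, 264, 278, 283, 287, 299, 318, 330, 416, 419, 433, 437, 488, 514, 542, 605, 637, 642, 691, 720, 774.
Count below 278: L = 2; count equal: E = 1; n = 21.
Percentile rank = 100·(2 + 0.5·1)/21 = 100·2.5/21 = 11.9.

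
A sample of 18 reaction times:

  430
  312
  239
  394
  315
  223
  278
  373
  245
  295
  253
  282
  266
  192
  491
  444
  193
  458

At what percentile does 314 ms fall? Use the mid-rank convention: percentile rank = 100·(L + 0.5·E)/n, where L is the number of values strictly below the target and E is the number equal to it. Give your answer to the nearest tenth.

Sorted: 192, 193, 223, 239, 245, 253, 266, 278, 282, 295, 312, 315, 373, 394, 430, 444, 458, 491.
Count below 314: L = 11; count equal: E = 0; n = 18.
Percentile rank = 100·(11 + 0.5·0)/18 = 100·11/18 = 61.11.

61.1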